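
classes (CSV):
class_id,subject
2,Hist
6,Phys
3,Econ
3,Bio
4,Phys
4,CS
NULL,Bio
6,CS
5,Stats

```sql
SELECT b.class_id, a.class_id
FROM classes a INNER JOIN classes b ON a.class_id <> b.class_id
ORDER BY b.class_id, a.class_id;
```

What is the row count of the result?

INNER JOIN keeps only pairs where the ON condition holds.
Matching on a.class_id <> b.class_id. A NULL in a compared column never satisfies the condition.
- a row (class_id=2): matches 7 b row(s) → 7 output row(s).
- a row (class_id=6): matches 6 b row(s) → 6 output row(s).
- a row (class_id=3): matches 6 b row(s) → 6 output row(s).
- a row (class_id=3): matches 6 b row(s) → 6 output row(s).
- a row (class_id=4): matches 6 b row(s) → 6 output row(s).
- a row (class_id=4): matches 6 b row(s) → 6 output row(s).
- a row (class_id=NULL): no match → dropped.
- a row (class_id=6): matches 6 b row(s) → 6 output row(s).
- a row (class_id=5): matches 7 b row(s) → 7 output row(s).
Total: 50 rows.

50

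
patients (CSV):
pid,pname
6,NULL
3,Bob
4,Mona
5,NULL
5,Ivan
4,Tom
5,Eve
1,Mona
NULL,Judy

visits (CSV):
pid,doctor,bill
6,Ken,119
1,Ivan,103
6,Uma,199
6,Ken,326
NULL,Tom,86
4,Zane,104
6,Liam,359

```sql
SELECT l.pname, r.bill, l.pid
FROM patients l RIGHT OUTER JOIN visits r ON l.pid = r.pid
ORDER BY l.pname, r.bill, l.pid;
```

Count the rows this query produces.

RIGHT JOIN keeps every row from `visits`; unmatched rows get NULL for `patients`'s columns.
Matching on l.pid = r.pid. A NULL in a compared column never satisfies the condition.
Matched pairs: 7; unmatched r rows kept: 1.
Total: 7 matched + 1 padded = 8 rows.

8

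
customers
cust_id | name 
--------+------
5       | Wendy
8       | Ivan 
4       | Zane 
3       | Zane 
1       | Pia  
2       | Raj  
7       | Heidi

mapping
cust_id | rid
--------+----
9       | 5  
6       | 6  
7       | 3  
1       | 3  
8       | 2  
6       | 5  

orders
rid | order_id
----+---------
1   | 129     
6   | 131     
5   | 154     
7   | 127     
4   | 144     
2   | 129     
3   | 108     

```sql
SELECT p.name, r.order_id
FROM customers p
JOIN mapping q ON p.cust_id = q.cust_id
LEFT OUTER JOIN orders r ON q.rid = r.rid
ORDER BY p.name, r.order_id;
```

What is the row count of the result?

3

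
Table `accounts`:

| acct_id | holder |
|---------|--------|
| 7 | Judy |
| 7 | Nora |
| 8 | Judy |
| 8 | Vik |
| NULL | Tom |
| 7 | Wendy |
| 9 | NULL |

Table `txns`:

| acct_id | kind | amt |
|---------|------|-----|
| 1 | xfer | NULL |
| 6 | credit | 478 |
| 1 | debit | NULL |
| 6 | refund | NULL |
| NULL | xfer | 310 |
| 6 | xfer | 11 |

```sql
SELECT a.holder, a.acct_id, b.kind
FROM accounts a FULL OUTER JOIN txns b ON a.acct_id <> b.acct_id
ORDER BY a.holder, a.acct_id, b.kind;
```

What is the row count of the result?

32

FULL OUTER JOIN keeps every row from both sides; unmatched rows get NULL for the other side's columns.
Matching on a.acct_id <> b.acct_id. A NULL in a compared column never satisfies the condition.
- a[0] acct_id=7 → 5 match(es) in b → 5 row(s).
- a[1] acct_id=7 → 5 match(es) in b → 5 row(s).
- a[2] acct_id=8 → 5 match(es) in b → 5 row(s).
- a[3] acct_id=8 → 5 match(es) in b → 5 row(s).
- a[4] acct_id=NULL → no match; kept with NULLs on the b side.
- a[5] acct_id=7 → 5 match(es) in b → 5 row(s).
- a[6] acct_id=9 → 5 match(es) in b → 5 row(s).
- 1 b row(s) had no a match → kept, a columns NULL.
Total: 30 matched + 2 padded = 32 rows.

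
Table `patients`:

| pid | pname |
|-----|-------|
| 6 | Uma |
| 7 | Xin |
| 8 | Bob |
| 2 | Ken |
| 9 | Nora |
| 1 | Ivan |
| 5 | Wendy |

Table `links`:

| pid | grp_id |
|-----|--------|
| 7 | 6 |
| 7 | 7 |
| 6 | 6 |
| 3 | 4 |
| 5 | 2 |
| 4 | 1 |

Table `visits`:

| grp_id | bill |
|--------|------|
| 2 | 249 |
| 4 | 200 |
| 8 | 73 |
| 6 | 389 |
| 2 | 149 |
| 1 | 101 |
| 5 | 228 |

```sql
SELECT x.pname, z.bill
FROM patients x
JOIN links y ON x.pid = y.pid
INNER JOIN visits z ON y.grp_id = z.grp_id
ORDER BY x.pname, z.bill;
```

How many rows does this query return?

Joins associate left-to-right: patients INNER JOIN links on pid gives 4 intermediate row(s).
Then INNER JOIN `visits z` on grp_id: keep only rows whose y.grp_id appears in z.
Result: 4 row(s).

4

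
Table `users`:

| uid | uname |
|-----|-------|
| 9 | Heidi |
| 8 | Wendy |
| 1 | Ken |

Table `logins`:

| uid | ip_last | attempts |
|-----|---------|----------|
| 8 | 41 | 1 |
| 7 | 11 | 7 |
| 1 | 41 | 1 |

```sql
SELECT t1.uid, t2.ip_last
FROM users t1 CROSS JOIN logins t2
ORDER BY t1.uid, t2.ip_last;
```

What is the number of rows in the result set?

CROSS JOIN pairs every row of `users` with every row of `logins`: 3 × 3 = 9 rows.

9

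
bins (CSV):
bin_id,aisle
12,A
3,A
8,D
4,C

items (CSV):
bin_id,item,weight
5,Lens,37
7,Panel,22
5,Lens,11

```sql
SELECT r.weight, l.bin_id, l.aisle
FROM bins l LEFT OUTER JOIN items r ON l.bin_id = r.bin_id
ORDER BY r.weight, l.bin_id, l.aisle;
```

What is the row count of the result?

LEFT JOIN keeps every row from `bins`; unmatched rows get NULL for `items`'s columns.
Matching on l.bin_id = r.bin_id.
- l (bin_id=12) has no partner → padded with NULL.
- l (bin_id=3) has no partner → padded with NULL.
- l (bin_id=8) has no partner → padded with NULL.
- l (bin_id=4) has no partner → padded with NULL.
Total: 0 matched + 4 padded = 4 rows.

4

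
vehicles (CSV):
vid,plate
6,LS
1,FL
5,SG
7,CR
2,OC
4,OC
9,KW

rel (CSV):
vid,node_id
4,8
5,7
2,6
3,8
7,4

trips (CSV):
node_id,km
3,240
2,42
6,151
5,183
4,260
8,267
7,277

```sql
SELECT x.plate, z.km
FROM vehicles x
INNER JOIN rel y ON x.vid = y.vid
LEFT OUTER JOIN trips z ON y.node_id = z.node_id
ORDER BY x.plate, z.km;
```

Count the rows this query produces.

Joins associate left-to-right: vehicles INNER JOIN rel on vid gives 4 intermediate row(s).
Then LEFT JOIN `trips z` on node_id: each of those 4 rows is kept; rows whose y.node_id has no match in z get NULL for z's columns.
Result: 4 row(s).

4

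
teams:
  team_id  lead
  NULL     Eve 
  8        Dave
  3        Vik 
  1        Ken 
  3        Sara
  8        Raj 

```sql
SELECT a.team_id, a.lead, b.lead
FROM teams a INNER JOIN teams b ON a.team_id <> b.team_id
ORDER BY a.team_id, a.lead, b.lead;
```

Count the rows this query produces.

16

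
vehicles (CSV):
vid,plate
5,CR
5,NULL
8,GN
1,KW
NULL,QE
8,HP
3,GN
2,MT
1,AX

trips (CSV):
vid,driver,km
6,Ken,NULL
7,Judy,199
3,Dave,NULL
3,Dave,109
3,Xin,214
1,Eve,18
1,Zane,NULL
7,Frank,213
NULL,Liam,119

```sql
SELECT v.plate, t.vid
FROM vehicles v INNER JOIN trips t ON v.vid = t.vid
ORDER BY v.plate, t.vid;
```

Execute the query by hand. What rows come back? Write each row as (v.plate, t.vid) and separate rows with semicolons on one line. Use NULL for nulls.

(AX, 1); (AX, 1); (GN, 3); (GN, 3); (GN, 3); (KW, 1); (KW, 1)

INNER JOIN keeps only pairs where the ON condition holds.
Matching on v.vid = t.vid. A NULL in a compared column never satisfies the condition.
- v[0] vid=5 → no match; dropped.
- v[1] vid=5 → no match; dropped.
- v[2] vid=8 → no match; dropped.
- v[3] vid=1 → 2 match(es) in t → 2 row(s).
- v[4] vid=NULL → no match; dropped.
- v[5] vid=8 → no match; dropped.
- v[6] vid=3 → 3 match(es) in t → 3 row(s).
- v[7] vid=2 → no match; dropped.
- v[8] vid=1 → 2 match(es) in t → 2 row(s).
After projecting and ordering:
v.plate | t.vid
AX | 1
AX | 1
GN | 3
GN | 3
GN | 3
KW | 1
KW | 1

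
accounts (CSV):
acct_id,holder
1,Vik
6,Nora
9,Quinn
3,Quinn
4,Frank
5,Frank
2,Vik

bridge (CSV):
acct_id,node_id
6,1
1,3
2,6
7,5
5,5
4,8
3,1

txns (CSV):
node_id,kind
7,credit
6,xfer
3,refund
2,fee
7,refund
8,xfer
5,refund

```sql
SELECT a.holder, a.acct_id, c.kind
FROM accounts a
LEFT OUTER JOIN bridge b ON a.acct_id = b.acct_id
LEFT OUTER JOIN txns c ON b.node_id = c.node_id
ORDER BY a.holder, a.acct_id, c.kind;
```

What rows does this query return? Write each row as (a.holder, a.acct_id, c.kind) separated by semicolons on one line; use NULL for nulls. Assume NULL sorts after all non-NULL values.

(Frank, 4, xfer); (Frank, 5, refund); (Nora, 6, NULL); (Quinn, 3, NULL); (Quinn, 9, NULL); (Vik, 1, refund); (Vik, 2, xfer)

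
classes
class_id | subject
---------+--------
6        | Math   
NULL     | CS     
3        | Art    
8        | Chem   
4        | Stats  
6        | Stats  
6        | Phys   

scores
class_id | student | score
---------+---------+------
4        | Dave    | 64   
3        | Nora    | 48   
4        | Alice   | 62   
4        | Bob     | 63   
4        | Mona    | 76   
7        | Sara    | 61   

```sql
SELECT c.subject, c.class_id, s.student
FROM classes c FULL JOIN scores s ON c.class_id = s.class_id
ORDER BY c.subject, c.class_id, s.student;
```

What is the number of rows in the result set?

FULL OUTER JOIN keeps every row from both sides; unmatched rows get NULL for the other side's columns.
Matching on c.class_id = s.class_id. A NULL in a compared column never satisfies the condition.
Matched pairs: 5; unmatched c rows kept: 5; unmatched s rows kept: 1.
Total: 5 matched + 6 padded = 11 rows.

11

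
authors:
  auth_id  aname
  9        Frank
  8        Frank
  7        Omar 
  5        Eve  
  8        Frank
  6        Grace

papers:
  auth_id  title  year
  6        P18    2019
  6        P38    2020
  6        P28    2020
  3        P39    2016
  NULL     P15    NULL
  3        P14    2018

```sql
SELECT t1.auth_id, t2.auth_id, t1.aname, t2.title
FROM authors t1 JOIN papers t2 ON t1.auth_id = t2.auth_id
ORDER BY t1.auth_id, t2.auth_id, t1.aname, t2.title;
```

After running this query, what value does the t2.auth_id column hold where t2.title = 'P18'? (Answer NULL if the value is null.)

INNER JOIN keeps only pairs where the ON condition holds.
Matching on t1.auth_id = t2.auth_id. A NULL in a compared column never satisfies the condition.
- t1 row (auth_id=9): no match → dropped.
- t1 row (auth_id=8): no match → dropped.
- t1 row (auth_id=7): no match → dropped.
- t1 row (auth_id=5): no match → dropped.
- t1 row (auth_id=8): no match → dropped.
- t1 row (auth_id=6): matches 3 t2 row(s) → 3 output row(s).

6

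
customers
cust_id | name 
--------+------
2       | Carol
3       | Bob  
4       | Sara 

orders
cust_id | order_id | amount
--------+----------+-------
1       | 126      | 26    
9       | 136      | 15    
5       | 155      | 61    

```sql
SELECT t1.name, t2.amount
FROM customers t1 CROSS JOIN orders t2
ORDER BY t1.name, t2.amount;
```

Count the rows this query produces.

9

CROSS JOIN pairs every row of `customers` with every row of `orders`: 3 × 3 = 9 rows.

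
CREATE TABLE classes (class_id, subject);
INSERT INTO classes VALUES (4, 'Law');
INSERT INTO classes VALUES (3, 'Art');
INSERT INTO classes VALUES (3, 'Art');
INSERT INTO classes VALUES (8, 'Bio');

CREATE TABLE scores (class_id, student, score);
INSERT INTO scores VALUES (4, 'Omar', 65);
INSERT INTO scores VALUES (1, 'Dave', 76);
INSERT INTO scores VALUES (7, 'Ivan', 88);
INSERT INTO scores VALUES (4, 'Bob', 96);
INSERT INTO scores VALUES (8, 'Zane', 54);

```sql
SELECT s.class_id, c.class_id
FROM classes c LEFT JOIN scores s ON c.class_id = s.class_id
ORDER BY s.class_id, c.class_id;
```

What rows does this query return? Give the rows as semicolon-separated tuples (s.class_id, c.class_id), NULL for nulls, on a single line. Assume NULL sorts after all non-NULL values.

(4, 4); (4, 4); (8, 8); (NULL, 3); (NULL, 3)

LEFT JOIN keeps every row from `classes`; unmatched rows get NULL for `scores`'s columns.
Matching on c.class_id = s.class_id.
Matched pairs: 3; unmatched c rows kept: 2.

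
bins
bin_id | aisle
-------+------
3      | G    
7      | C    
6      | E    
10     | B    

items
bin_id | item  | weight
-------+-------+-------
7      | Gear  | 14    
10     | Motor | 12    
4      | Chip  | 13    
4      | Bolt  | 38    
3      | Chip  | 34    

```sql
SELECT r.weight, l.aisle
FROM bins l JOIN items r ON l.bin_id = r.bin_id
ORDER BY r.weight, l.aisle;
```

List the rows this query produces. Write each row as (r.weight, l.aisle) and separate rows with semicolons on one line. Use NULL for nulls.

(12, B); (14, C); (34, G)

INNER JOIN keeps only pairs where the ON condition holds.
Matching on l.bin_id = r.bin_id.
- l row (bin_id=3): matches 1 r row(s) → 1 output row(s).
- l row (bin_id=7): matches 1 r row(s) → 1 output row(s).
- l row (bin_id=6): no match → dropped.
- l row (bin_id=10): matches 1 r row(s) → 1 output row(s).
After projecting and ordering:
r.weight | l.aisle
12 | B
14 | C
34 | G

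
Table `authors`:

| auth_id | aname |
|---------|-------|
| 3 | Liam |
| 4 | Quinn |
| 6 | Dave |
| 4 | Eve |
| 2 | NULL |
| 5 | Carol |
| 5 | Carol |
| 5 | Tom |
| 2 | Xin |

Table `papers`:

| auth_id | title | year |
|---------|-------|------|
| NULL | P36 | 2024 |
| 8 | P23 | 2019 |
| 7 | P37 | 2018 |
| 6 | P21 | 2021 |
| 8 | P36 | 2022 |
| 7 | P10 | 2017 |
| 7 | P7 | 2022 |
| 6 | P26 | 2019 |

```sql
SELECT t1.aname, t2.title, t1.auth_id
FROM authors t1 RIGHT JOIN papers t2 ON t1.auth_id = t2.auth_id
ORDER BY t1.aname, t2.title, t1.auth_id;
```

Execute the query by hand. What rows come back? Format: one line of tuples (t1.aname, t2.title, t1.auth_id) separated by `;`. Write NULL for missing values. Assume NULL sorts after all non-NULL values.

RIGHT JOIN keeps every row from `papers`; unmatched rows get NULL for `authors`'s columns.
Matching on t1.auth_id = t2.auth_id. A NULL in a compared column never satisfies the condition.
Matched pairs: 2; unmatched t2 rows kept: 6.

(Dave, P21, 6); (Dave, P26, 6); (NULL, P10, NULL); (NULL, P23, NULL); (NULL, P36, NULL); (NULL, P36, NULL); (NULL, P37, NULL); (NULL, P7, NULL)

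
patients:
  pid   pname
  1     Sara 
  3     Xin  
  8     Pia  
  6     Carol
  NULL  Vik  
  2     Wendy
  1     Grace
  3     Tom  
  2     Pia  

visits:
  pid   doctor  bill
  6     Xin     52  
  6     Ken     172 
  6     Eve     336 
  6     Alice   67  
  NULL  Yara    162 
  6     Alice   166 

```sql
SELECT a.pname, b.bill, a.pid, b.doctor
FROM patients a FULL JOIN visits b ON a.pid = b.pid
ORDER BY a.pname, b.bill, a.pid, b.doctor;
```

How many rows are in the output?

14

FULL OUTER JOIN keeps every row from both sides; unmatched rows get NULL for the other side's columns.
Matching on a.pid = b.pid. A NULL in a compared column never satisfies the condition.
- a[0] pid=1 → no match; kept with NULLs on the b side.
- a[1] pid=3 → no match; kept with NULLs on the b side.
- a[2] pid=8 → no match; kept with NULLs on the b side.
- a[3] pid=6 → 5 match(es) in b → 5 row(s).
- a[4] pid=NULL → no match; kept with NULLs on the b side.
- a[5] pid=2 → no match; kept with NULLs on the b side.
- a[6] pid=1 → no match; kept with NULLs on the b side.
- a[7] pid=3 → no match; kept with NULLs on the b side.
- a[8] pid=2 → no match; kept with NULLs on the b side.
- 1 row(s) from b found no a partner → padded with NULL.
Total: 5 matched + 9 padded = 14 rows.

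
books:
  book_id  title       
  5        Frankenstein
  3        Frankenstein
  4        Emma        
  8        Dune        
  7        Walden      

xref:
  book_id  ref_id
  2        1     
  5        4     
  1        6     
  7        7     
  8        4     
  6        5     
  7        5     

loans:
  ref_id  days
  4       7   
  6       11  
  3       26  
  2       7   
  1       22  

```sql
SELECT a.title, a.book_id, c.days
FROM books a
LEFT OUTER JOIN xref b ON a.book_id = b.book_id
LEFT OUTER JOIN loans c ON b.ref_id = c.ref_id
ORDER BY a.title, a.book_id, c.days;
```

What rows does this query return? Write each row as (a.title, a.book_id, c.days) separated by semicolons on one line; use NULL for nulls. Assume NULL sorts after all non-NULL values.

Step 1 — a LEFT JOIN b on book_id → 6 row(s).
Then LEFT JOIN `loans c` on ref_id: each of those 6 rows is kept; rows whose b.ref_id has no match in c get NULL for c's columns.

(Dune, 8, 7); (Emma, 4, NULL); (Frankenstein, 3, NULL); (Frankenstein, 5, 7); (Walden, 7, NULL); (Walden, 7, NULL)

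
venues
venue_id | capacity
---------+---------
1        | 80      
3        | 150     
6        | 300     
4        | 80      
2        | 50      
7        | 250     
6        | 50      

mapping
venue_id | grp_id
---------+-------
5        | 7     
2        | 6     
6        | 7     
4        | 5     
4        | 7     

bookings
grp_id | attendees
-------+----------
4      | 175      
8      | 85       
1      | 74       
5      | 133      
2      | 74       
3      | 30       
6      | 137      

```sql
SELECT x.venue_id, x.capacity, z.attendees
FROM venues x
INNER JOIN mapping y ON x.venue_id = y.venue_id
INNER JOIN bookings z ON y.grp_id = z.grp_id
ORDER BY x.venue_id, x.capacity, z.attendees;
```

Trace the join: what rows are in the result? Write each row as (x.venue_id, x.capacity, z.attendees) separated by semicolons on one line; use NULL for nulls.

Joins associate left-to-right: venues INNER JOIN mapping on venue_id gives 5 intermediate row(s).
Then INNER JOIN `bookings z` on grp_id: keep only rows whose y.grp_id appears in z.

(2, 50, 137); (4, 80, 133)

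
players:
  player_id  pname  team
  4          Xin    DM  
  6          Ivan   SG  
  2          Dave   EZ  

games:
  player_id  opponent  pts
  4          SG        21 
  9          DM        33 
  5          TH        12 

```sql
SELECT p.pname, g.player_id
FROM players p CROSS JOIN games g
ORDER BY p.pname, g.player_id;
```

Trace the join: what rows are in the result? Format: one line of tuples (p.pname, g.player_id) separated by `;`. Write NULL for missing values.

CROSS JOIN pairs every row of `players` with every row of `games`: 3 × 3 = 9 rows.
After projecting and ordering:
p.pname | g.player_id
Dave | 4
Dave | 5
Dave | 9
Ivan | 4
Ivan | 5
Ivan | 9
Xin | 4
Xin | 5
Xin | 9

(Dave, 4); (Dave, 5); (Dave, 9); (Ivan, 4); (Ivan, 5); (Ivan, 9); (Xin, 4); (Xin, 5); (Xin, 9)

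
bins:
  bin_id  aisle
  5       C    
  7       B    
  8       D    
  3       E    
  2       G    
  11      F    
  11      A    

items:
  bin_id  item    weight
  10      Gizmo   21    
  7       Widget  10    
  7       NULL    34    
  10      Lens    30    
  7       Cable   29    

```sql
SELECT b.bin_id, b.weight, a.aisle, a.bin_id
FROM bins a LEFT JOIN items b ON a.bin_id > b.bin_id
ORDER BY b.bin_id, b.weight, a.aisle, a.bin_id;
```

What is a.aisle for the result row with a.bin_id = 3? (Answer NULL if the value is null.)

LEFT JOIN keeps every row from `bins`; unmatched rows get NULL for `items`'s columns.
Matching on a.bin_id > b.bin_id.
- a[0] bin_id=5 → no match; kept with NULLs on the b side.
- a[1] bin_id=7 → no match; kept with NULLs on the b side.
- a[2] bin_id=8 → 3 match(es) in b → 3 row(s).
- a[3] bin_id=3 → no match; kept with NULLs on the b side.
- a[4] bin_id=2 → no match; kept with NULLs on the b side.
- a[5] bin_id=11 → 5 match(es) in b → 5 row(s).
- a[6] bin_id=11 → 5 match(es) in b → 5 row(s).

E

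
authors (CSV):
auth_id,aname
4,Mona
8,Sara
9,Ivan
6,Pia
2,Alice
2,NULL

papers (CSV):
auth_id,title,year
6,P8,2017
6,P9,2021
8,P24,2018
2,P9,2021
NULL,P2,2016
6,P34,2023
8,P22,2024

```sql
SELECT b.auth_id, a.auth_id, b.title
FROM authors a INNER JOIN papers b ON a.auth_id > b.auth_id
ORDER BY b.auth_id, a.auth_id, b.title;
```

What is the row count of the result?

INNER JOIN keeps only pairs where the ON condition holds.
Matching on a.auth_id > b.auth_id. A NULL in a compared column never satisfies the condition.
Matched pairs: 12.
Total: 12 rows.

12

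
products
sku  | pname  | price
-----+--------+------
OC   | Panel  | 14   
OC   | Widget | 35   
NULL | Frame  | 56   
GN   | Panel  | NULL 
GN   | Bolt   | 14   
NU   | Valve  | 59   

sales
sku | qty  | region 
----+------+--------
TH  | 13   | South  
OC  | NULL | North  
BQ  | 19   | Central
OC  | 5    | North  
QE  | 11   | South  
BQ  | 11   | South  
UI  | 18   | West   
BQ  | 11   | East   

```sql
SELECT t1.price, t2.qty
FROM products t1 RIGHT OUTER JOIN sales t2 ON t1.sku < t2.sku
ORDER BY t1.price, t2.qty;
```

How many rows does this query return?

24

RIGHT JOIN keeps every row from `sales`; unmatched rows get NULL for `products`'s columns.
Matching on t1.sku < t2.sku. A NULL in a compared column never satisfies the condition.
Matched pairs: 21; unmatched t2 rows kept: 3.
Total: 21 matched + 3 padded = 24 rows.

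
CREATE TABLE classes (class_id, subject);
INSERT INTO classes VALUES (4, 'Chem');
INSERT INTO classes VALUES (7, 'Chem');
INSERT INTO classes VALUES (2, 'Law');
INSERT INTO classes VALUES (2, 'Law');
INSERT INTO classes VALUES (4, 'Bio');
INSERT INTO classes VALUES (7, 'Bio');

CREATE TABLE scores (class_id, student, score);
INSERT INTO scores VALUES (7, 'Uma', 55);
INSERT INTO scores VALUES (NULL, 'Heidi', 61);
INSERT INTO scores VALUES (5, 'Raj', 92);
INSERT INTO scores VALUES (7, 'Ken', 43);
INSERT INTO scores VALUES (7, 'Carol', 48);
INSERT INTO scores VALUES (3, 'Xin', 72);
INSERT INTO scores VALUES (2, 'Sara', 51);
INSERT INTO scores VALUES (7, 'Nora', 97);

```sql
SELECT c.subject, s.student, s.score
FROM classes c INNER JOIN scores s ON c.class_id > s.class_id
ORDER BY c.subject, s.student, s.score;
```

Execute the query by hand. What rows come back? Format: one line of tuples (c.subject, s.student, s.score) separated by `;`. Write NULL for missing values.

(Bio, Raj, 92); (Bio, Sara, 51); (Bio, Sara, 51); (Bio, Xin, 72); (Bio, Xin, 72); (Chem, Raj, 92); (Chem, Sara, 51); (Chem, Sara, 51); (Chem, Xin, 72); (Chem, Xin, 72)

INNER JOIN keeps only pairs where the ON condition holds.
Matching on c.class_id > s.class_id. A NULL in a compared column never satisfies the condition.
- c row (class_id=4): matches 2 s row(s) → 2 output row(s).
- c row (class_id=7): matches 3 s row(s) → 3 output row(s).
- c row (class_id=2): no match → dropped.
- c row (class_id=2): no match → dropped.
- c row (class_id=4): matches 2 s row(s) → 2 output row(s).
- c row (class_id=7): matches 3 s row(s) → 3 output row(s).
After projecting and ordering:
c.subject | s.student | s.score
Bio | Raj | 92
Bio | Sara | 51
Bio | Sara | 51
Bio | Xin | 72
Bio | Xin | 72
Chem | Raj | 92
Chem | Sara | 51
Chem | Sara | 51
Chem | Xin | 72
Chem | Xin | 72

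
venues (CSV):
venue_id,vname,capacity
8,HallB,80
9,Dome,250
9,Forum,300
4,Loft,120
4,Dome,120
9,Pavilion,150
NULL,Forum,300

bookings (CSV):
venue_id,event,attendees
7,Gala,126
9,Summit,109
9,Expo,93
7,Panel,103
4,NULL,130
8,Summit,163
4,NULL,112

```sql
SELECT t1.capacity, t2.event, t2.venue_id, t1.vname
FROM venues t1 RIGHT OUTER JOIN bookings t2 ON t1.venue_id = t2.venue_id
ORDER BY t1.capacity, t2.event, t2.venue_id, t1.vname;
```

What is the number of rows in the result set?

RIGHT JOIN keeps every row from `bookings`; unmatched rows get NULL for `venues`'s columns.
Matching on t1.venue_id = t2.venue_id. A NULL in a compared column never satisfies the condition.
Matched pairs: 11; unmatched t2 rows kept: 2.
Total: 11 matched + 2 padded = 13 rows.

13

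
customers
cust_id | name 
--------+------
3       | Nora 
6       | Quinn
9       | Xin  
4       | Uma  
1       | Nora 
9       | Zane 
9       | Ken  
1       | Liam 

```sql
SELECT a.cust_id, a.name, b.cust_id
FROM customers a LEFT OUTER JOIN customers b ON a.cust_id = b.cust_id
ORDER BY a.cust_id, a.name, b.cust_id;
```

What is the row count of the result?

16

LEFT JOIN keeps every row from `customers a`; unmatched rows get NULL for `customers b`'s columns.
Matching on a.cust_id = b.cust_id.
- a row (cust_id=3): matches 1 b row(s) → 1 output row(s).
- a row (cust_id=6): matches 1 b row(s) → 1 output row(s).
- a row (cust_id=9): matches 3 b row(s) → 3 output row(s).
- a row (cust_id=4): matches 1 b row(s) → 1 output row(s).
- a row (cust_id=1): matches 2 b row(s) → 2 output row(s).
- a row (cust_id=9): matches 3 b row(s) → 3 output row(s).
- a row (cust_id=9): matches 3 b row(s) → 3 output row(s).
- a row (cust_id=1): matches 2 b row(s) → 2 output row(s).
Total: 16 rows.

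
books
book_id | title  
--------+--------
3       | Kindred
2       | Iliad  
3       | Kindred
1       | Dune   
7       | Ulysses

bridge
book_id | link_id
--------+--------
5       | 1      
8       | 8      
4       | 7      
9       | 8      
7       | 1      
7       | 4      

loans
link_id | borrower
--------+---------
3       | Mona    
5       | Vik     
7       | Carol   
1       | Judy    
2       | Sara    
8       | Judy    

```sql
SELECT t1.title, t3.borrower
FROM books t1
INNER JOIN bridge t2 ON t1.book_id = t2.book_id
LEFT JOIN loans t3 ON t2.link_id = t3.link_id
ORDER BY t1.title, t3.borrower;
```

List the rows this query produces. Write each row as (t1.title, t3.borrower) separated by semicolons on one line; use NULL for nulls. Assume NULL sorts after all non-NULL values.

Evaluate left to right. First `books t1 INNER JOIN bridge t2` on book_id: 2 row(s).
Then LEFT JOIN `loans t3` on link_id: each of those 2 rows is kept; rows whose t2.link_id has no match in t3 get NULL for t3's columns.

(Ulysses, Judy); (Ulysses, NULL)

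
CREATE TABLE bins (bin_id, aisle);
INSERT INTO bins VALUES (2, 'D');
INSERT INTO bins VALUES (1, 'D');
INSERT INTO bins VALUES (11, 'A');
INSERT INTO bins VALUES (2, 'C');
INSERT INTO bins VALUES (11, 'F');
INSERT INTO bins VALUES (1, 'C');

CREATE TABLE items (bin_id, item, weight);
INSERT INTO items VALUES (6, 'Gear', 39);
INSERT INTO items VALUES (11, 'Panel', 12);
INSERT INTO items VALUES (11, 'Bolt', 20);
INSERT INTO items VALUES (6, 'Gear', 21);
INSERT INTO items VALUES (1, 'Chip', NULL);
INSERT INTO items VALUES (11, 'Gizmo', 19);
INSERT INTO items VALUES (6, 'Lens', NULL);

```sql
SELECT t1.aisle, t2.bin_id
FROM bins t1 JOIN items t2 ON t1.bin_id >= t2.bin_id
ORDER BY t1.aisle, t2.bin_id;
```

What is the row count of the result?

18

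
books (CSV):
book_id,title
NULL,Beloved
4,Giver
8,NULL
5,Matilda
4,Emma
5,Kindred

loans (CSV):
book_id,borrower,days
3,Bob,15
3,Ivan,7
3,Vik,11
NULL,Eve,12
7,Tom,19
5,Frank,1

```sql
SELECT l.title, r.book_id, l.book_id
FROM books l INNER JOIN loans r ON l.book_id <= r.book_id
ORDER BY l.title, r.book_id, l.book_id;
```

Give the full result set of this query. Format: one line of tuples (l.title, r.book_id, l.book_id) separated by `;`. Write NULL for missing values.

INNER JOIN keeps only pairs where the ON condition holds.
Matching on l.book_id <= r.book_id. A NULL in a compared column never satisfies the condition.
Matched pairs: 8.

(Emma, 5, 4); (Emma, 7, 4); (Giver, 5, 4); (Giver, 7, 4); (Kindred, 5, 5); (Kindred, 7, 5); (Matilda, 5, 5); (Matilda, 7, 5)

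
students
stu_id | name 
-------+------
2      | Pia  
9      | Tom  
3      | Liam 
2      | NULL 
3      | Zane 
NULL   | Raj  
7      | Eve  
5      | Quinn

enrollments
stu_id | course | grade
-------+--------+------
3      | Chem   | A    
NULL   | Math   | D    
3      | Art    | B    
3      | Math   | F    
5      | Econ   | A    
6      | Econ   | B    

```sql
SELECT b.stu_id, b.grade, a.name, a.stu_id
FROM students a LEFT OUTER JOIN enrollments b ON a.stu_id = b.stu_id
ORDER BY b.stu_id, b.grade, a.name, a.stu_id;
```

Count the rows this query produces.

LEFT JOIN keeps every row from `students`; unmatched rows get NULL for `enrollments`'s columns.
Matching on a.stu_id = b.stu_id. A NULL in a compared column never satisfies the condition.
Matched pairs: 7; unmatched a rows kept: 5.
Total: 7 matched + 5 padded = 12 rows.

12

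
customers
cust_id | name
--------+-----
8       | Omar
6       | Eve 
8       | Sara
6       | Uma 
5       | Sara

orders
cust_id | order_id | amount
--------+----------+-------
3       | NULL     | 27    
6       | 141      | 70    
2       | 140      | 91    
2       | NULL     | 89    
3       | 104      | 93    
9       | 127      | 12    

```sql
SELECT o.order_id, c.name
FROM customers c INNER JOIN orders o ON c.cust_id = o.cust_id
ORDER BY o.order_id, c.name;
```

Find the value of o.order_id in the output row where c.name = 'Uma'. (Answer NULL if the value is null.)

141

INNER JOIN keeps only pairs where the ON condition holds.
Matching on c.cust_id = o.cust_id.
- cust_id=8: no matching o row, dropped.
- cust_id=6: 1 matching o row(s), so 1 row(s) emitted.
- cust_id=8: no matching o row, dropped.
- cust_id=6: 1 matching o row(s), so 1 row(s) emitted.
- cust_id=5: no matching o row, dropped.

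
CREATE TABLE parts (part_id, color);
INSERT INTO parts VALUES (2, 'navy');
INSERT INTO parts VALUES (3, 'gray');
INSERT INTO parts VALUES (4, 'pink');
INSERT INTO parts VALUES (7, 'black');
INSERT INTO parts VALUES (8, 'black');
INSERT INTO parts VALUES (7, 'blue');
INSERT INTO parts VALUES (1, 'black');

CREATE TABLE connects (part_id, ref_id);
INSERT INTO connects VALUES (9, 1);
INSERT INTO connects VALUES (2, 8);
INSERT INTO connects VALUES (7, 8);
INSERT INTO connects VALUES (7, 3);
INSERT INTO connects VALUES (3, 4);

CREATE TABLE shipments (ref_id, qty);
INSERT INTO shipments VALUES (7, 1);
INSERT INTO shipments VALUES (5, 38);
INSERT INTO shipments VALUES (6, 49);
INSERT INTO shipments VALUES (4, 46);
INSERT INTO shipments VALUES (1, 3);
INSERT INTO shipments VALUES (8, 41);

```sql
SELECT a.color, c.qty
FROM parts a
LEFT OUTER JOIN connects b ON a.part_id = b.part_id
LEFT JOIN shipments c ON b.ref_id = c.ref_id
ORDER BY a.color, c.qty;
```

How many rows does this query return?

9

Evaluate left to right. First `parts a LEFT JOIN connects b` on part_id: 9 row(s).
Then LEFT JOIN `shipments c` on ref_id: each of those 9 rows is kept; rows whose b.ref_id has no match in c get NULL for c's columns.
Result: 9 row(s).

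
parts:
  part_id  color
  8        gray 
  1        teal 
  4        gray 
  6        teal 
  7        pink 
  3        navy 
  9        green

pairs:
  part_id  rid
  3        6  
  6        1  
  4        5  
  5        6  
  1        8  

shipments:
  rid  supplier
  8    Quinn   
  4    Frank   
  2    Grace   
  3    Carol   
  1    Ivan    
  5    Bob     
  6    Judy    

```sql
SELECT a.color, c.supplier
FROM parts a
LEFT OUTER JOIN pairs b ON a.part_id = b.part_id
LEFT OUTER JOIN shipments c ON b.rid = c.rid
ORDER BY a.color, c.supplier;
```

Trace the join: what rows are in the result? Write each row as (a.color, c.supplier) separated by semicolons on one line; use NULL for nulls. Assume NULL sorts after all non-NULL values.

(gray, Bob); (gray, NULL); (green, NULL); (navy, Judy); (pink, NULL); (teal, Ivan); (teal, Quinn)

Step 1 — a LEFT JOIN b on part_id → 7 row(s).
Then LEFT JOIN `shipments c` on rid: each of those 7 rows is kept; rows whose b.rid has no match in c get NULL for c's columns.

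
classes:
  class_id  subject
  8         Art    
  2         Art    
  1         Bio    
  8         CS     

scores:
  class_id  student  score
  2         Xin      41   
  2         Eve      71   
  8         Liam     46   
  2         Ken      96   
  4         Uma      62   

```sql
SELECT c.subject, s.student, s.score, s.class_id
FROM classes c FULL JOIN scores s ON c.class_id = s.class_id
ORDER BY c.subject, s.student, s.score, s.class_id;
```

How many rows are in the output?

FULL OUTER JOIN keeps every row from both sides; unmatched rows get NULL for the other side's columns.
Matching on c.class_id = s.class_id.
- c row (class_id=8): matches 1 s row(s) → 1 output row(s).
- c row (class_id=2): matches 3 s row(s) → 3 output row(s).
- c row (class_id=1): no match → kept, s columns NULL.
- c row (class_id=8): matches 1 s row(s) → 1 output row(s).
- 1 s row(s) had no c match → kept, c columns NULL.
Total: 5 matched + 2 padded = 7 rows.

7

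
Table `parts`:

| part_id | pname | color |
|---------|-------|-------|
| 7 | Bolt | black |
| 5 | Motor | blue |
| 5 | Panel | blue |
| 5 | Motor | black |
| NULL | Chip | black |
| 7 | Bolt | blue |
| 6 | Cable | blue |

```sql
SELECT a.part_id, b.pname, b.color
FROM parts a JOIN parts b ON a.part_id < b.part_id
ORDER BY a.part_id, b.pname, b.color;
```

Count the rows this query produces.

INNER JOIN keeps only pairs where the ON condition holds.
Matching on a.part_id < b.part_id. A NULL in a compared column never satisfies the condition.
Matched pairs: 11.
Total: 11 rows.

11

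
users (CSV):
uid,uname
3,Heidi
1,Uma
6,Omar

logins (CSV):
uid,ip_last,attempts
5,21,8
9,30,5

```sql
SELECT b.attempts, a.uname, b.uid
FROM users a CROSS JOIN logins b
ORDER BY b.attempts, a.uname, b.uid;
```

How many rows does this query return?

CROSS JOIN pairs every row of `users` with every row of `logins`: 3 × 2 = 6 rows.

6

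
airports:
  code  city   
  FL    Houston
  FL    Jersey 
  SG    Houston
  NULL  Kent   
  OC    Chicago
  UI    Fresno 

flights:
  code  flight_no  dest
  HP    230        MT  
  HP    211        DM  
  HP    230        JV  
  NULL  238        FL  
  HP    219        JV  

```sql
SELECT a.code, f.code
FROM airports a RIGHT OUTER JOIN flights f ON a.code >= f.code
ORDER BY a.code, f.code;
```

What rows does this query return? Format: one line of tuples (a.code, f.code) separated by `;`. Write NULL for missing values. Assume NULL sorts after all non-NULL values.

(OC, HP); (OC, HP); (OC, HP); (OC, HP); (SG, HP); (SG, HP); (SG, HP); (SG, HP); (UI, HP); (UI, HP); (UI, HP); (UI, HP); (NULL, NULL)

RIGHT JOIN keeps every row from `flights`; unmatched rows get NULL for `airports`'s columns.
Matching on a.code >= f.code. A NULL in a compared column never satisfies the condition.
- a row (code=FL): no match.
- a row (code=FL): no match.
- a row (code=SG): matches 4 f row(s) → 4 output row(s).
- a row (code=NULL): no match.
- a row (code=OC): matches 4 f row(s) → 4 output row(s).
- a row (code=UI): matches 4 f row(s) → 4 output row(s).
- 1 f row(s) had no a match → kept, a columns NULL.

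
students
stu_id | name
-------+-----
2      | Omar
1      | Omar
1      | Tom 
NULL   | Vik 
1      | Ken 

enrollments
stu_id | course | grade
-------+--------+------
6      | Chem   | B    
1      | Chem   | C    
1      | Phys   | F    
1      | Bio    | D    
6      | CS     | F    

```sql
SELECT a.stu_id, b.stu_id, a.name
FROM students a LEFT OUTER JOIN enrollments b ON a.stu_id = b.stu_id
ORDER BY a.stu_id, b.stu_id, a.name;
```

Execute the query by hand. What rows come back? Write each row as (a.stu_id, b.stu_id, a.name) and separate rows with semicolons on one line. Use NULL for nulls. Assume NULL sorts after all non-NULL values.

LEFT JOIN keeps every row from `students`; unmatched rows get NULL for `enrollments`'s columns.
Matching on a.stu_id = b.stu_id. A NULL in a compared column never satisfies the condition.
- a[0] stu_id=2 → no match; kept with NULLs on the b side.
- a[1] stu_id=1 → 3 match(es) in b → 3 row(s).
- a[2] stu_id=1 → 3 match(es) in b → 3 row(s).
- a[3] stu_id=NULL → no match; kept with NULLs on the b side.
- a[4] stu_id=1 → 3 match(es) in b → 3 row(s).

(1, 1, Ken); (1, 1, Ken); (1, 1, Ken); (1, 1, Omar); (1, 1, Omar); (1, 1, Omar); (1, 1, Tom); (1, 1, Tom); (1, 1, Tom); (2, NULL, Omar); (NULL, NULL, Vik)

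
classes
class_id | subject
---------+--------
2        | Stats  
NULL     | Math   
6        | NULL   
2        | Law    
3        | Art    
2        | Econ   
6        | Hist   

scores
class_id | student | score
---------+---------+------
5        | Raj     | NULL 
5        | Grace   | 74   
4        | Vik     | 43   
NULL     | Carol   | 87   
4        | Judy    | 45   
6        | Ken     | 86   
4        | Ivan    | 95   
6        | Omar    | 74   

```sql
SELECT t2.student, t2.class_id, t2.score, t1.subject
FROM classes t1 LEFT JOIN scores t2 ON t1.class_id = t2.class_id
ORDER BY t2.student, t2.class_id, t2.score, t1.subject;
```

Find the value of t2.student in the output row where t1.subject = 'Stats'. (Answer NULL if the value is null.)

NULL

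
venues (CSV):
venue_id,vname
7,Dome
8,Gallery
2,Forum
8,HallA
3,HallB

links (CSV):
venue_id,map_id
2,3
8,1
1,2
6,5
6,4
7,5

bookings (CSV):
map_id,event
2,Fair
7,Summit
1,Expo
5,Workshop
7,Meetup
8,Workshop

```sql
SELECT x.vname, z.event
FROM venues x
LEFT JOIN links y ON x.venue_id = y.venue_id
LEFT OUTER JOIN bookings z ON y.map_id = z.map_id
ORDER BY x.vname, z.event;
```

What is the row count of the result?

Evaluate left to right. First `venues x LEFT JOIN links y` on venue_id: 5 row(s).
Then LEFT JOIN `bookings z` on map_id: each of those 5 rows is kept; rows whose y.map_id has no match in z get NULL for z's columns.
Result: 5 row(s).

5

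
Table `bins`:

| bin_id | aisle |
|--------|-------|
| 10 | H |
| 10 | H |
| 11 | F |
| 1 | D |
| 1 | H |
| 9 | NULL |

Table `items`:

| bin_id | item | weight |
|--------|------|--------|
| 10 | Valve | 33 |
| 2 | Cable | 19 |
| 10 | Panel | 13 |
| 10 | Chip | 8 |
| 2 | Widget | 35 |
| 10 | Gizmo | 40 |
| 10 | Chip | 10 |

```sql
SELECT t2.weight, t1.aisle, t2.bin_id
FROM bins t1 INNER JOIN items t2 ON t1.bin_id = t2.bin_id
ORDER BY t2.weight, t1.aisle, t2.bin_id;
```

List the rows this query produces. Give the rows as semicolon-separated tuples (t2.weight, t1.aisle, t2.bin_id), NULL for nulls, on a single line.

INNER JOIN keeps only pairs where the ON condition holds.
Matching on t1.bin_id = t2.bin_id.
- bin_id=10: 5 matching t2 row(s), so 5 row(s) emitted.
- bin_id=10: 5 matching t2 row(s), so 5 row(s) emitted.
- bin_id=11: no matching t2 row, dropped.
- bin_id=1: no matching t2 row, dropped.
- bin_id=1: no matching t2 row, dropped.
- bin_id=9: no matching t2 row, dropped.
After projecting and ordering:
t2.weight | t1.aisle | t2.bin_id
8 | H | 10
8 | H | 10
10 | H | 10
10 | H | 10
13 | H | 10
13 | H | 10
33 | H | 10
33 | H | 10
40 | H | 10
40 | H | 10

(8, H, 10); (8, H, 10); (10, H, 10); (10, H, 10); (13, H, 10); (13, H, 10); (33, H, 10); (33, H, 10); (40, H, 10); (40, H, 10)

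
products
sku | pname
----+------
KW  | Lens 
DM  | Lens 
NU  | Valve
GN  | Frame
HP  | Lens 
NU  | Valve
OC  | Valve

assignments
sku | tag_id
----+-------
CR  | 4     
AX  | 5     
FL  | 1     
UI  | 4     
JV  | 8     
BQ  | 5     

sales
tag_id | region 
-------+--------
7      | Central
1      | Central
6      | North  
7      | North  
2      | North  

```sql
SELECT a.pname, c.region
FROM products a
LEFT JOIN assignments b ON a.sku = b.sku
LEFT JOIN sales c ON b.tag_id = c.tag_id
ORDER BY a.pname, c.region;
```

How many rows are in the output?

7

Evaluate left to right. First `products a LEFT JOIN assignments b` on sku: 7 row(s).
Then LEFT JOIN `sales c` on tag_id: each of those 7 rows is kept; rows whose b.tag_id has no match in c get NULL for c's columns.
Result: 7 row(s).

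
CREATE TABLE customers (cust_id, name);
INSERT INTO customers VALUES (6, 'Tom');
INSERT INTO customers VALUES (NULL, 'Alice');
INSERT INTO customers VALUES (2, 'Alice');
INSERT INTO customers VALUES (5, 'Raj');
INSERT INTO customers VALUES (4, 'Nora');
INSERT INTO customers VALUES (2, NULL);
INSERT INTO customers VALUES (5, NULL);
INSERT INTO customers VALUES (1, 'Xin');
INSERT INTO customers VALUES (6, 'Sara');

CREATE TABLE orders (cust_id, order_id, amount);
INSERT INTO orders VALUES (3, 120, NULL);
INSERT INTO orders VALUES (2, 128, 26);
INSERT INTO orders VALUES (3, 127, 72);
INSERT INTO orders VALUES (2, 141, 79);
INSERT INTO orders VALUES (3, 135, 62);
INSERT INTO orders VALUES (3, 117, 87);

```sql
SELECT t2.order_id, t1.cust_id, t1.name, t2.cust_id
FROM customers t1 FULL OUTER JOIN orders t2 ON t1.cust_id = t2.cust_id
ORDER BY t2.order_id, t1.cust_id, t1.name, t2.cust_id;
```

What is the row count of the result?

FULL OUTER JOIN keeps every row from both sides; unmatched rows get NULL for the other side's columns.
Matching on t1.cust_id = t2.cust_id. A NULL in a compared column never satisfies the condition.
Matched pairs: 4; unmatched t1 rows kept: 7; unmatched t2 rows kept: 4.
Total: 4 matched + 11 padded = 15 rows.

15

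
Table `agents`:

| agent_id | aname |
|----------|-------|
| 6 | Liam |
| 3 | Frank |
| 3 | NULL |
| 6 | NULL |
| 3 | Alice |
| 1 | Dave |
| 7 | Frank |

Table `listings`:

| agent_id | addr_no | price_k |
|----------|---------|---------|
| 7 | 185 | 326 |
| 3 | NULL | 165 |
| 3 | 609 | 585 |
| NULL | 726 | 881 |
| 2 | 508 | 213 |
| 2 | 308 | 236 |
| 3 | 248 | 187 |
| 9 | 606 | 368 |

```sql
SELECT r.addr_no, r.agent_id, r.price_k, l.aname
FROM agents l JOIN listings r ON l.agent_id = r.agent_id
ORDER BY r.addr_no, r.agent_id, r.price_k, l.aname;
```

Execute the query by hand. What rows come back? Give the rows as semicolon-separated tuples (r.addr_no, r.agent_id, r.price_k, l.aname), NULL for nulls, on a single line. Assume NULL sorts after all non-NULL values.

INNER JOIN keeps only pairs where the ON condition holds.
Matching on l.agent_id = r.agent_id. A NULL in a compared column never satisfies the condition.
- l[0] agent_id=6 → no match; dropped.
- l[1] agent_id=3 → 3 match(es) in r → 3 row(s).
- l[2] agent_id=3 → 3 match(es) in r → 3 row(s).
- l[3] agent_id=6 → no match; dropped.
- l[4] agent_id=3 → 3 match(es) in r → 3 row(s).
- l[5] agent_id=1 → no match; dropped.
- l[6] agent_id=7 → 1 match(es) in r → 1 row(s).
After projecting and ordering:
r.addr_no | r.agent_id | r.price_k | l.aname
185 | 7 | 326 | Frank
248 | 3 | 187 | Alice
248 | 3 | 187 | Frank
248 | 3 | 187 | NULL
609 | 3 | 585 | Alice
609 | 3 | 585 | Frank
609 | 3 | 585 | NULL
NULL | 3 | 165 | Alice
NULL | 3 | 165 | Frank
NULL | 3 | 165 | NULL

(185, 7, 326, Frank); (248, 3, 187, Alice); (248, 3, 187, Frank); (248, 3, 187, NULL); (609, 3, 585, Alice); (609, 3, 585, Frank); (609, 3, 585, NULL); (NULL, 3, 165, Alice); (NULL, 3, 165, Frank); (NULL, 3, 165, NULL)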